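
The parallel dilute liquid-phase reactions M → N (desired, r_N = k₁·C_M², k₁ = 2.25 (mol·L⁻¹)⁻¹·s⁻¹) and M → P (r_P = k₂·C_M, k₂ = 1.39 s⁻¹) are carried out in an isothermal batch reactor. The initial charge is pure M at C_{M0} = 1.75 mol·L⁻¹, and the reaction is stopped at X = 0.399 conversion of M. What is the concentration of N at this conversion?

C_M = C_{M0}(1−X) = 1.052 mol·L⁻¹.
Along a PFR/batch, dC_P/dC_M = −r_P/(r_N+r_P) = −k₂/(k₂+k₁·C_M).
Integrating from C_{M0} to C_M: C_P = (1.39/2.25)·ln[(1.39+2.25·1.75)/(1.39+2.25·1.05)] = 0.6178·ln(5.327/3.756) = 0.2159 mol·L⁻¹.
Then C_N = (C_{M0}−C_M) − C_P = 0.6983 − 0.2159 = 0.4824 mol·L⁻¹.

0.482 mol·L⁻¹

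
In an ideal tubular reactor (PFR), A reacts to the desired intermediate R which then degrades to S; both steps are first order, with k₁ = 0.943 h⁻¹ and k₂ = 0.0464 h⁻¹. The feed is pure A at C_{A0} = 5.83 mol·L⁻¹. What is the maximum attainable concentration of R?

Evaluating C_R at τ_opt = ln(k₂/k₁)/(k₂−k₁) gives C_{R,max}/C_{A0} = (k₁/k₂)^[k₂/(k₂−k₁)].
= (0.943/0.0464)^(0.0464/(0.0464−0.943)) = (20.32)^(-0.05175) = 0.8557.
C_{R,max} = 0.8557×5.83 = 4.99 mol·L⁻¹.

4.99 mol·L⁻¹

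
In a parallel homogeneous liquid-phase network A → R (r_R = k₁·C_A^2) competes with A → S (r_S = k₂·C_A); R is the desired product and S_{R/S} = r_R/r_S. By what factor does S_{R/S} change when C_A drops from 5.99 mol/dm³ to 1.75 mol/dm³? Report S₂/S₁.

S_{R/S} = (k₁/k₂)·C_A, so S₂/S₁ = (C_{A,2}/C_{A,1}).
= 1.75/5.99 = 0.292.

0.292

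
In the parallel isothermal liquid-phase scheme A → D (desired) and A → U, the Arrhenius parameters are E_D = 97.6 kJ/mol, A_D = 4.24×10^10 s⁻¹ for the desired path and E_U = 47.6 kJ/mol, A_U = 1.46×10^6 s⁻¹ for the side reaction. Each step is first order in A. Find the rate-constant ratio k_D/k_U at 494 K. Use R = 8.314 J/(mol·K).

Since both paths have the same order in A, the concentration cancels and S_{D/U} = k_D/k_U = (A_D/A_U)·exp[(E_U−E_D)/(RT)].
(E_U−E_D)/(RT) = (47.6−97.6)×10³/(8.314×494) = -50000/4107 = -12.17.
k_D/k_U = (4.24×10^10/1.46×10^6)·exp(-12.17) = 29041 × 5.163×10^-6 = 0.150.

0.150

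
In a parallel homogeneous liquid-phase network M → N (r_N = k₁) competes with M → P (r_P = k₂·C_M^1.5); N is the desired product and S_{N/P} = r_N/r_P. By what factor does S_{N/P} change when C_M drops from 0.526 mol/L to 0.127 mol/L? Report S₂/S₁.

8.43

S_{N/P} = (k₁/k₂)·C_M^-1.5, so S₂/S₁ = (C_{M,2}/C_{M,1})^-1.5.
= (0.127/0.526)^(-1.5) = (0.2414)^(-1.5) = 8.43.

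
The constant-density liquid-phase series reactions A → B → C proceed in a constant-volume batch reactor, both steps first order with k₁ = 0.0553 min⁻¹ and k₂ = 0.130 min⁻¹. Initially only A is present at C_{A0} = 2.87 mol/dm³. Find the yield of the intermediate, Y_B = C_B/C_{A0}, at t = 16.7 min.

0.210

Solving the coupled first-order balances gives C_B(t) = [k₁/(k₂−k₁)]·C_{A0}·(e^(−k₁t) − e^(−k₂t)).
e^(−k₁t) = e^(−0.0553×16.7) = e^(−0.9235) = 0.3971; e^(−k₂t) = e^(−2.171) = 0.1141.
C_B = 0.0553×2.87/(0.130−0.0553) × (0.3971−0.1141) = 2.125×0.2831 = 0.6014 mol/dm³.
Y_B = C_B/C_{A0} = 0.6014/2.87 = 0.210.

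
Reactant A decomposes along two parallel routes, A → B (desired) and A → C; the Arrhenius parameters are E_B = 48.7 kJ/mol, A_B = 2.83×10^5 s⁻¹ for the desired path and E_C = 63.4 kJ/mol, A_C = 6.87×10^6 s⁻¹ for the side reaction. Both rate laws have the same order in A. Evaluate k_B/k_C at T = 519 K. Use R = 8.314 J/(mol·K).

1.24

k_B/k_C = (A_B/A_C)·exp[−(E_B−E_C)/(RT)] = (A_B/A_C)·exp[(E_C−E_B)/(RT)].
(E_C−E_B)/(RT) = (63.4−48.7)×10³/(8.314×519) = 14700/4315 = 3.407.
k_B/k_C = (2.83×10^5/6.87×10^6)·exp(3.407) = 0.04119 × 30.17 = 1.24.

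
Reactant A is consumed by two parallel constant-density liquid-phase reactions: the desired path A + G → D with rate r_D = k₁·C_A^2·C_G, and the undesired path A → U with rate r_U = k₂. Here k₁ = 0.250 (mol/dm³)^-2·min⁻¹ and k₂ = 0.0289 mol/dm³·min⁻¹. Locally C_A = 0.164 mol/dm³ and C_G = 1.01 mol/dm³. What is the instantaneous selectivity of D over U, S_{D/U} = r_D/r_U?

S_{D/U} = r_D/r_U = (k₁·C_A^2·C_G)/(k₂) = (k₁/k₂)·C_A^2·C_G.
= (0.250×0.1640^2×1.010) / (0.0289) = 0.006791/0.02890 = 0.235.
Since the desired path is higher order in A, keeping C_A high (PFR or concentrated feed) favours D.

0.235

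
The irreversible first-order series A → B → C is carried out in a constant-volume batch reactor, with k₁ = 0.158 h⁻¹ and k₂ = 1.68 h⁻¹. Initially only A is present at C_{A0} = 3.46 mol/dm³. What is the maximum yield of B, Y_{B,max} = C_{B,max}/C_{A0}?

At the optimum, C_{B,max}/C_{A0} = (k₁/k₂)^[k₂/(k₂−k₁)].
= (0.158/1.68)^(1.68/(1.68−0.158)) = (0.09405)^(1.104) = 0.07358.

0.0736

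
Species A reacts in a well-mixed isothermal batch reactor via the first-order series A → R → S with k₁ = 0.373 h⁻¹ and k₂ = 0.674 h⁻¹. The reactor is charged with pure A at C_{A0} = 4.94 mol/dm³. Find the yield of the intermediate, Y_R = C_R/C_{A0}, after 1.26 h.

The intermediate concentration in a first-order A→B→C sequence is C_R = k₁C_{A0}(e^(−k₁t) − e^(−k₂t))/(k₂−k₁).
e^(−k₁t) = e^(−0.373×1.26) = e^(−0.4700) = 0.6250; e^(−k₂t) = e^(−0.8492) = 0.4277.
C_R = 0.373×4.94/(0.674−0.373) × (0.6250−0.4277) = 6.122×0.1973 = 1.208 mol/dm³.
Y_R = C_R/C_{A0} = 1.208/4.94 = 0.244.

0.244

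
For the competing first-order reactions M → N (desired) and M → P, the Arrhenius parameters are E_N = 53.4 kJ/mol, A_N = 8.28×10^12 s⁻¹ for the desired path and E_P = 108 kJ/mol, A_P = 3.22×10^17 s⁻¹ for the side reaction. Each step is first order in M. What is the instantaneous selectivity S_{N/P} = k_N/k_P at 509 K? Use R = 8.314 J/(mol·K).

10.3

With equal orders, S_{N/P} = k_N/k_P = (A_N/A_P)·exp[(E_P−E_N)/(RT)].
(E_P−E_N)/(RT) = (108−53.4)×10³/(8.314×509) = 54600/4232 = 12.90.
k_N/k_P = (8.28×10^12/3.22×10^17)·exp(12.90) = 2.571×10^-5 × 4.012×10^5 = 10.3.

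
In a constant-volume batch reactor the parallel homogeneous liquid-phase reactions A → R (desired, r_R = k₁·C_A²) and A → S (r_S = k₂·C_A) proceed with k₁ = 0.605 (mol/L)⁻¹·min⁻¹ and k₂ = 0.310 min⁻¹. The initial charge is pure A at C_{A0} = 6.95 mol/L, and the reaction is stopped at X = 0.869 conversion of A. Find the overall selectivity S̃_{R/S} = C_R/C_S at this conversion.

6.11

C_A = C_{A0}(1−X) = 0.9105 mol/L.
Along a PFR/batch, dC_S/dC_A = −r_S/(r_R+r_S) = −k₂/(k₂+k₁·C_A).
Integrating from C_{A0} to C_A: C_S = (0.310/0.605)·ln[(0.310+0.605·6.95)/(0.310+0.605·0.910)] = 0.5124·ln(4.515/0.8608) = 0.8492 mol/L.
Then C_R = (C_{A0}−C_A) − C_S = 6.040 − 0.8492 = 5.190 mol/L.
S̃_{R/S} = C_R/C_S = 5.190/0.8492 = 6.11.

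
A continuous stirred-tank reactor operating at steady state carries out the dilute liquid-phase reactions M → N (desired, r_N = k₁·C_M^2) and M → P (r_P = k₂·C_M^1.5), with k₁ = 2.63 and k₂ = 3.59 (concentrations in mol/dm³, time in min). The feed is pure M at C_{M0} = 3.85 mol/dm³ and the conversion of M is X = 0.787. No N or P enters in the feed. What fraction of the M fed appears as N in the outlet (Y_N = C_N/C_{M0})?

0.314

Exit C_M = C_{M0}(1−X) = 3.85×0.213 = 0.8200 mol/dm³.
In a CSTR the entire volume is at exit conditions, so r_N = 2.63×0.8200^2 = 1.769 and r_P = 3.59×0.8200^1.5 = 2.666.
Fraction of consumed M going to N: r_N/(r_N+r_P) = 0.3988.
C_N = 0.3988·C_{M0}·X = 0.3988×3.85×0.787 = 1.21 mol/dm³; Y_N = C_N/C_{M0} = 0.314.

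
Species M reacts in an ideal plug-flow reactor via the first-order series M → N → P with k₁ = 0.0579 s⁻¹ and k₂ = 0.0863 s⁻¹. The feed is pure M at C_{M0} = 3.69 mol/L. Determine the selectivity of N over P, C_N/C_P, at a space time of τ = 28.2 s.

0.375

For first-order series with pure M initially, C_N(τ) = k₁C_{M0}/(k₂−k₁)·(e^(−k₁τ) − e^(−k₂τ)).
e^(−k₁τ) = e^(−0.0579×28.2) = e^(−1.633) = 0.1954; e^(−k₂τ) = e^(−2.434) = 0.08772.
C_N = 0.0579×3.69/(0.0863−0.0579) × (0.1954−0.08772) = 7.523×0.1077 = 0.8100 mol/L.
C_M = C_{M0}e^(−k₁τ) = 0.7210 mol/L, so C_P = C_{M0}−C_M−C_N = 2.159 mol/L; C_N/C_P = 0.375.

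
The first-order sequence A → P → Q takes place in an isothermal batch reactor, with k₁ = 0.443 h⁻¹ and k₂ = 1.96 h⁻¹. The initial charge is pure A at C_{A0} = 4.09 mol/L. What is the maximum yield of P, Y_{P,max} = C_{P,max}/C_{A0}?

At the optimum, C_{P,max}/C_{A0} = (k₁/k₂)^[k₂/(k₂−k₁)].
= (0.443/1.96)^(1.96/(1.96−0.443)) = (0.2260)^(1.292) = 0.1464.

0.146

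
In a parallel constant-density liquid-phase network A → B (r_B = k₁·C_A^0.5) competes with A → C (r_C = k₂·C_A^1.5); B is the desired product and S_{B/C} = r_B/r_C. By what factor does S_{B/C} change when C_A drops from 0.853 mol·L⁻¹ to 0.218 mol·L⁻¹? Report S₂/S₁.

S_{B/C} = (k₁/k₂)·C_A⁻¹, so S₂/S₁ = (C_{A,2}/C_{A,1})⁻¹.
= 0.853/0.218 = 3.91.
Selectivity toward B rises as C_A falls — low-concentration operation is favoured.

3.91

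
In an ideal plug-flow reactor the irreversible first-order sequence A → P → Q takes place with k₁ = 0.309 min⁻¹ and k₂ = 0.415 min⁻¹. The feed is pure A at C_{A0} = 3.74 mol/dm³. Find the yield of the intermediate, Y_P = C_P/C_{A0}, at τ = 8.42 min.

Solving the coupled first-order balances gives C_P(τ) = [k₁/(k₂−k₁)]·C_{A0}·(e^(−k₁τ) − e^(−k₂τ)).
e^(−k₁τ) = e^(−0.309×8.42) = e^(−2.602) = 0.07414; e^(−k₂τ) = e^(−3.494) = 0.03037.
C_P = 0.309×3.74/(0.415−0.309) × (0.07414−0.03037) = 10.90×0.04377 = 0.4772 mol/dm³.
Y_P = C_P/C_{A0} = 0.4772/3.74 = 0.128.

0.128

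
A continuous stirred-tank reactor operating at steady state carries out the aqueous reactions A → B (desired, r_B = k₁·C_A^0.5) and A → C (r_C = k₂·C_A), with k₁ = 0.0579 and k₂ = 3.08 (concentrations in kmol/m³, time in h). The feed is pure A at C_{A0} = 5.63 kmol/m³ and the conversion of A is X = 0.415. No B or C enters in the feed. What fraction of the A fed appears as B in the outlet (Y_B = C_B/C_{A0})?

0.00425

Exit C_A = C_{A0}(1−X) = 5.63×0.585 = 3.294 kmol/m³.
Rates in a CSTR are evaluated at the outlet concentration: r_B = 0.0579×3.294^0.5 = 0.1051, r_C = 3.08×3.294 = 10.14.
Fraction of consumed A going to B: r_B/(r_B+r_C) = 0.01025.
C_B = 0.01025·C_{A0}·X = 0.01025×5.63×0.415 = 0.0240 kmol/m³; Y_B = C_B/C_{A0} = 0.00425.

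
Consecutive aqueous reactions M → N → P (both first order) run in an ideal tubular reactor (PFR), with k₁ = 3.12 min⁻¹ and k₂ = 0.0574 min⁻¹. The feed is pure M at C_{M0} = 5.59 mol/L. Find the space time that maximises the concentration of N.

Setting dC_N/dτ = 0 gives τ_opt = ln(k₂/k₁)/(k₂−k₁).
= ln(0.0574/3.12)/(0.0574−3.12) = ln(0.01840)/-3.063 = -3.996/-3.063 = 1.30 min.

1.30 min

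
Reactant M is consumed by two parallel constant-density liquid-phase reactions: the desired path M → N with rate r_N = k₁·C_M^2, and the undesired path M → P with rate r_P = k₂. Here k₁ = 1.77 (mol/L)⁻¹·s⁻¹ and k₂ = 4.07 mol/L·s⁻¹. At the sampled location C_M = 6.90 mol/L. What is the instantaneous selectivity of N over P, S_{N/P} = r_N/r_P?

20.7

S_{N/P} = r_N/r_P = (k₁·C_M^2)/(k₂) = (k₁/k₂)·C_M^2.
= (1.77×6.900^2) / (4.07) = 84.27/4.070 = 20.7.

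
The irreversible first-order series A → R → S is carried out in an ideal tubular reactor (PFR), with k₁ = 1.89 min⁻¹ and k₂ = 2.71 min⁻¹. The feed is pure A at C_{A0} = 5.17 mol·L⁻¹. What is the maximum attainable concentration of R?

1.57 mol·L⁻¹

For a first-order series the maximum intermediate yield is C_{R,max}/C_{A0} = (k₁/k₂)^[k₂/(k₂−k₁)].
= (1.89/2.71)^(2.71/(2.71−1.89)) = (0.6974)^(3.305) = 0.3039.
C_{R,max} = 0.3039×5.17 = 1.57 mol·L⁻¹.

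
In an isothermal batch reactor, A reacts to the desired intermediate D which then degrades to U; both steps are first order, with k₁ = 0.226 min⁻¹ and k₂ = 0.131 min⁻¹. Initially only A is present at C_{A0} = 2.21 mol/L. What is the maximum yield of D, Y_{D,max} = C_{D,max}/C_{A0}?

0.471

At the optimum, C_{D,max}/C_{A0} = (k₁/k₂)^[k₂/(k₂−k₁)].
= (0.226/0.131)^(0.131/(0.131−0.226)) = (1.725)^(-1.379) = 0.4714.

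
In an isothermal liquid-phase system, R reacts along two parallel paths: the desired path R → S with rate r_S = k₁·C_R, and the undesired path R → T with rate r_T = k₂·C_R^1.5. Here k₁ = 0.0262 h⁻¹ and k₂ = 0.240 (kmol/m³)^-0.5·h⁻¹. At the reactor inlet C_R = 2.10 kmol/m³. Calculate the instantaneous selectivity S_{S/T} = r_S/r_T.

0.0753

S_{S/T} = r_S/r_T = (k₁·C_R)/(k₂·C_R^1.5) = (k₁/k₂)·C_R^-0.5.
= (0.0262×2.100) / (0.240×2.100^1.5) = 0.05502/0.7304 = 0.0753.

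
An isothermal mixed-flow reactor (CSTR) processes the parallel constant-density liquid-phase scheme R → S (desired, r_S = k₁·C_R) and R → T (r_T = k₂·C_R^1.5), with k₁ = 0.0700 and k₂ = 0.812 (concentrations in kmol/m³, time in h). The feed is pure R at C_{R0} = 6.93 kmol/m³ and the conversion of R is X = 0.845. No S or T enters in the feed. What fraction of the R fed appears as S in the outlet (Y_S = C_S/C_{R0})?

0.0649

Exit C_R = C_{R0}(1−X) = 6.93×0.155 = 1.074 kmol/m³.
In a CSTR the entire volume is at exit conditions, so r_S = 0.0700×1.074 = 0.07519 and r_T = 0.812×1.074^1.5 = 0.9040.
Fraction of consumed R going to S: r_S/(r_S+r_T) = 0.07679.
C_S = 0.07679·C_{R0}·X = 0.07679×6.93×0.845 = 0.450 kmol/m³; Y_S = C_S/C_{R0} = 0.0649.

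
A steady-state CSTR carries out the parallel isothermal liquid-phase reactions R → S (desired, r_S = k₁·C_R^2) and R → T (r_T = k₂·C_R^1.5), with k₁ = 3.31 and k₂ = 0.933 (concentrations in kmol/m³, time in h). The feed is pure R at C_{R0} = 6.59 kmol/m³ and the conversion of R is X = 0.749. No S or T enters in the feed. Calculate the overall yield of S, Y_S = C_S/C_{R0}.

0.614

Exit C_R = C_{R0}(1−X) = 6.59×0.251 = 1.654 kmol/m³.
In a CSTR the entire volume is at exit conditions, so r_S = 3.31×1.654^2 = 9.056 and r_T = 0.933×1.654^1.5 = 1.985.
Fraction of consumed R going to S: r_S/(r_S+r_T) = 0.8202.
C_S = 0.8202·C_{R0}·X = 0.8202×6.59×0.749 = 4.05 kmol/m³; Y_S = C_S/C_{R0} = 0.614.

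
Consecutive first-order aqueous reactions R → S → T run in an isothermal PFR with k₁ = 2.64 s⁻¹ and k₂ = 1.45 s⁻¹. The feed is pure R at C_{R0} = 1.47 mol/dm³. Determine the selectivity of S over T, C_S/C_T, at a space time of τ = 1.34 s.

Solving the coupled first-order balances gives C_S(τ) = [k₁/(k₂−k₁)]·C_{R0}·(e^(−k₁τ) − e^(−k₂τ)).
e^(−k₁τ) = e^(−2.64×1.34) = e^(−3.538) = 0.02908; e^(−k₂τ) = e^(−1.943) = 0.1433.
C_S = 2.64×1.47/(1.45−2.64) × (0.02908−0.1433) = (-3.261)×(-0.1142) = 0.3724 mol/dm³.
C_R = C_{R0}e^(−k₁τ) = 0.04275 mol/dm³, so C_T = C_{R0}−C_R−C_S = 1.055 mol/dm³; C_S/C_T = 0.353.

0.353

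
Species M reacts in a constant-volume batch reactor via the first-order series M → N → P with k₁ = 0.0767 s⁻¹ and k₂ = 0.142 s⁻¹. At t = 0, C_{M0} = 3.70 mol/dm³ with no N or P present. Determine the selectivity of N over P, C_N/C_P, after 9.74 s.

Solving the coupled first-order balances gives C_N(t) = [k₁/(k₂−k₁)]·C_{M0}·(e^(−k₁t) − e^(−k₂t)).
e^(−k₁t) = e^(−0.0767×9.74) = e^(−0.7471) = 0.4738; e^(−k₂t) = e^(−1.383) = 0.2508.
C_N = 0.0767×3.70/(0.142−0.0767) × (0.4738−0.2508) = 4.346×0.2230 = 0.9689 mol/dm³.
C_M = C_{M0}e^(−k₁t) = 1.753 mol/dm³, so C_P = C_{M0}−C_M−C_N = 0.9782 mol/dm³; C_N/C_P = 0.991.

0.991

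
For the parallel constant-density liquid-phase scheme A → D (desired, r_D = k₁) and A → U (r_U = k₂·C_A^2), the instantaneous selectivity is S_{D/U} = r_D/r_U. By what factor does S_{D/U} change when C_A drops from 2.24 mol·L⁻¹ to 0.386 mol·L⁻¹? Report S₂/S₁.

33.7

S_{D/U} = (k₁/k₂)·C_A^-2, so S₂/S₁ = (C_{A,2}/C_{A,1})^-2.
= (0.386/2.24)^(-2) = (0.1723)^(-2) = 33.7.
Selectivity toward D rises as C_A falls — low-concentration operation is favoured.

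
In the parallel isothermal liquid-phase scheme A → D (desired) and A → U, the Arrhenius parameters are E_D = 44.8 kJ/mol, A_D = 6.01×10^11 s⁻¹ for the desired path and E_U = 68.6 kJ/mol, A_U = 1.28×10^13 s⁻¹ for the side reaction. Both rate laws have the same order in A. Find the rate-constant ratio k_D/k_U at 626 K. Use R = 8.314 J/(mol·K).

4.55

k_D/k_U = (A_D/A_U)·exp[−(E_D−E_U)/(RT)] = (A_D/A_U)·exp[(E_U−E_D)/(RT)].
(E_U−E_D)/(RT) = (68.6−44.8)×10³/(8.314×626) = 23800/5205 = 4.573.
k_D/k_U = (6.01×10^11/1.28×10^13)·exp(4.573) = 0.04695 × 96.83 = 4.55.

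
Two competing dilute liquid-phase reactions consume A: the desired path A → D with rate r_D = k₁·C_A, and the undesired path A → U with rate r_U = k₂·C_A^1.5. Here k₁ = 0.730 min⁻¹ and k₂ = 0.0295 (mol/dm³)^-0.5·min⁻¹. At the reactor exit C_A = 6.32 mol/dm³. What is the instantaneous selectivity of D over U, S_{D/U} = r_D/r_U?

S_{D/U} = r_D/r_U = (k₁·C_A)/(k₂·C_A^1.5) = (k₁/k₂)·C_A^-0.5.
= (0.730×6.320) / (0.0295×6.320^1.5) = 4.614/0.4687 = 9.84.

9.84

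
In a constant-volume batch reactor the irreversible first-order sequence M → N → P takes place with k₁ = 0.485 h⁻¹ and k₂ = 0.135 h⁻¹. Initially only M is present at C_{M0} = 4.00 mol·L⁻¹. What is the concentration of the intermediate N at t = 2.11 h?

For first-order series with pure M initially, C_N(t) = k₁C_{M0}/(k₂−k₁)·(e^(−k₁t) − e^(−k₂t)).
e^(−k₁t) = e^(−0.485×2.11) = e^(−1.023) = 0.3594; e^(−k₂t) = e^(−0.2848) = 0.7521.
C_N = 0.485×4.00/(0.135−0.485) × (0.3594−0.7521) = (-5.543)×(-0.3927) = 2.177 mol·L⁻¹.

2.18 mol·L⁻¹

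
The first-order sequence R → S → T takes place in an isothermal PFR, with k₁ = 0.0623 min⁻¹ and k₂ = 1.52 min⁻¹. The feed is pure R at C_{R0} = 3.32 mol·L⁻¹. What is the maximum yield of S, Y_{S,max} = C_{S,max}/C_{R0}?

Evaluating C_S at τ_opt = ln(k₂/k₁)/(k₂−k₁) gives C_{S,max}/C_{R0} = (k₁/k₂)^[k₂/(k₂−k₁)].
= (0.0623/1.52)^(1.52/(1.52−0.0623)) = (0.04099)^(1.043) = 0.03576.

0.0358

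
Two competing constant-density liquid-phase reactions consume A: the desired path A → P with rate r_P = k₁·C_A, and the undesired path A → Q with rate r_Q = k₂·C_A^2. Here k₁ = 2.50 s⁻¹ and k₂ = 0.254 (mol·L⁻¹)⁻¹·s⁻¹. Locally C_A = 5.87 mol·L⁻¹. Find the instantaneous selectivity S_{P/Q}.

S_{P/Q} = r_P/r_Q = (k₁·C_A)/(k₂·C_A^2) = (k₁/k₂)·C_A⁻¹.
= (2.50×5.870) / (0.254×5.870^2) = 14.68/8.752 = 1.68.
The undesired path is higher order in A, so low C_A (CSTR or dilute feed) favours P.

1.68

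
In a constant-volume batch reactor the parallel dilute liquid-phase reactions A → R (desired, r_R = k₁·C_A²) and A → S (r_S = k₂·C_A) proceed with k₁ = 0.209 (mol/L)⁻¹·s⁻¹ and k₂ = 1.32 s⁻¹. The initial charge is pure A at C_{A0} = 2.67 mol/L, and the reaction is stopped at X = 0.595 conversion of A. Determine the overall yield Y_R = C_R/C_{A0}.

0.135

C_A = C_{A0}(1−X) = 1.081 mol/L.
Along a PFR/batch, dC_S/dC_A = −r_S/(r_R+r_S) = −k₂/(k₂+k₁·C_A).
Integrating from C_{A0} to C_A: C_S = (1.32/0.209)·ln[(1.32+0.209·2.67)/(1.32+0.209·1.08)] = 6.316·ln(1.878/1.546) = 1.229 mol/L.
Then C_R = (C_{A0}−C_A) − C_S = 1.589 − 1.229 = 0.3599 mol/L.
Y_R = C_R/C_{A0} = 0.3599/2.67 = 0.135.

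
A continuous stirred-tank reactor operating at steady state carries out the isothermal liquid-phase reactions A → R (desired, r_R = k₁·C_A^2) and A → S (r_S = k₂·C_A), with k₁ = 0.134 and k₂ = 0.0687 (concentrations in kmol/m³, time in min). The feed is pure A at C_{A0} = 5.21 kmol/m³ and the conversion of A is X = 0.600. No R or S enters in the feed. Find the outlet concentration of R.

2.51 kmol/m³

Exit C_A = C_{A0}(1−X) = 5.21×0.400 = 2.084 kmol/m³.
Rates in a CSTR are evaluated at the outlet concentration: r_R = 0.134×2.084^2 = 0.5820, r_S = 0.0687×2.084 = 0.1432.
Fraction of consumed A going to R: r_R/(r_R+r_S) = 0.8026.
C_R = 0.8026·C_{A0}·X = 0.8026×5.21×0.600 = 2.51 kmol/m³.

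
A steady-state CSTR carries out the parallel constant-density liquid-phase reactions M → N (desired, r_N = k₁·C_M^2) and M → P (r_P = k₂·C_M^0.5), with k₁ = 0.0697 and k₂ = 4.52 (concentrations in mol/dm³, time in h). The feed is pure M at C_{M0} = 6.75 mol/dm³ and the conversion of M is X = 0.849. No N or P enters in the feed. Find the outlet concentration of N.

Exit C_M = C_{M0}(1−X) = 6.75×0.151 = 1.019 mol/dm³.
A CSTR operates uniformly at the exit composition, giving r_N = 0.07241 and r_P = 4.563 (each k·C_M^n at C_M = 1.019).
Fraction of consumed M going to N: r_N/(r_N+r_P) = 0.01562.
C_N = 0.01562·C_{M0}·X = 0.01562×6.75×0.849 = 0.0895 mol/dm³.

0.0895 mol/dm³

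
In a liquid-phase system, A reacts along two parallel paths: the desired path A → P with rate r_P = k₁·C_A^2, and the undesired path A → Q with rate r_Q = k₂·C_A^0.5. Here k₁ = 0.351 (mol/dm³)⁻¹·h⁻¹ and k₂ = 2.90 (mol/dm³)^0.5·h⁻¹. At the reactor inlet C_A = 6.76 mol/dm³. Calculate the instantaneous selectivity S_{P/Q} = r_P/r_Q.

S_{P/Q} = r_P/r_Q = (k₁·C_A^2)/(k₂·C_A^0.5) = (k₁/k₂)·C_A^1.5.
= (0.351×6.760^2) / (2.90×6.760^0.5) = 16.04/7.540 = 2.13.
Since the desired path is higher order in A, keeping C_A high (PFR or concentrated feed) favours P.

2.13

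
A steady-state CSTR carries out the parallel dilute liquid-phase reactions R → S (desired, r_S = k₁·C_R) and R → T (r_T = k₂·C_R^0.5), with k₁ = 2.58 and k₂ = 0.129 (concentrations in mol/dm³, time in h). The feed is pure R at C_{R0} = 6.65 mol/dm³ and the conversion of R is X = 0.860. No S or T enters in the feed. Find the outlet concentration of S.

Exit C_R = C_{R0}(1−X) = 6.65×0.140 = 0.9310 mol/dm³.
A CSTR operates uniformly at the exit composition, giving r_S = 2.402 and r_T = 0.1245 (each k·C_R^n at C_R = 0.9310).
Fraction of consumed R going to S: r_S/(r_S+r_T) = 0.9507.
C_S = 0.9507·C_{R0}·X = 0.9507×6.65×0.860 = 5.44 mol/dm³.

5.44 mol/dm³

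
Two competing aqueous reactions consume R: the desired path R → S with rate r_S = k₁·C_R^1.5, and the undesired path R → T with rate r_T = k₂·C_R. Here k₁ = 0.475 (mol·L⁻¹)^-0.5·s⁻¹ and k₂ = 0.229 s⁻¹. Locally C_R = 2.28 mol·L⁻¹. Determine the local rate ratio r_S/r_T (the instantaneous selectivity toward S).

S_{S/T} = r_S/r_T = (k₁·C_R^1.5)/(k₂·C_R) = (k₁/k₂)·C_R^0.5.
= (0.475×2.280^1.5) / (0.229×2.280) = 1.635/0.5221 = 3.13.
Since the desired path is higher order in R, keeping C_R high (PFR or concentrated feed) favours S.

3.13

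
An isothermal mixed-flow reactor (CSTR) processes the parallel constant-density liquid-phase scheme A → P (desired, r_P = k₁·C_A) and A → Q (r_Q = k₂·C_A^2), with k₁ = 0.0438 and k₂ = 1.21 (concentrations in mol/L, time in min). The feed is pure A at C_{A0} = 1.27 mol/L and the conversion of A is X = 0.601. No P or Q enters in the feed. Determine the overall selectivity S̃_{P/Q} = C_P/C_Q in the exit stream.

0.0714

Exit C_A = C_{A0}(1−X) = 1.27×0.399 = 0.5067 mol/L.
A CSTR operates uniformly at the exit composition, giving r_P = 0.02219 and r_Q = 0.3107 (each k·C_A^n at C_A = 0.5067).
Overall selectivity = C_P/C_Q = r_Pτ/(r_Qτ) = r_P/r_Q = 0.0714.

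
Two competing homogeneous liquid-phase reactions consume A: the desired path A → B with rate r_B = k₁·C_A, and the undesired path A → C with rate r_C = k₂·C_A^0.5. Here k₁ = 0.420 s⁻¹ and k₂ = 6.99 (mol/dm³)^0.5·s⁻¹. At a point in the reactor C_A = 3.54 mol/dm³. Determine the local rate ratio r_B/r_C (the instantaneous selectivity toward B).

0.113

S_{B/C} = r_B/r_C = (k₁·C_A)/(k₂·C_A^0.5) = (k₁/k₂)·C_A^0.5.
= (0.420×3.540) / (6.99×3.540^0.5) = 1.487/13.15 = 0.113.
Since the desired path is higher order in A, keeping C_A high (PFR or concentrated feed) favours B.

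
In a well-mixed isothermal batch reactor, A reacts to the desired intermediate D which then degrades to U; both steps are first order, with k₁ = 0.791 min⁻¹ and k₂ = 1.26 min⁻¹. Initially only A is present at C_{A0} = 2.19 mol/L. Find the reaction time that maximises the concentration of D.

The intermediate peaks when r₁ = r₂, i.e. k₁e^(−k₁t) = k₂e^(−k₂t), giving t_opt = ln(k₂/k₁)/(k₂−k₁).
= ln(1.26/0.791)/(1.26−0.791) = ln(1.593)/0.4690 = 0.4656/0.4690 = 0.993 min.

0.993 min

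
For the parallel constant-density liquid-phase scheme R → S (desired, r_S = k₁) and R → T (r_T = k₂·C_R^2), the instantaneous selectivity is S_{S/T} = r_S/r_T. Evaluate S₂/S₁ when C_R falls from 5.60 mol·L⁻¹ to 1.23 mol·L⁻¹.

20.7

S_{S/T} = (k₁/k₂)·C_R^-2, so S₂/S₁ = (C_{R,2}/C_{R,1})^-2.
= (1.23/5.60)^(-2) = (0.2196)^(-2) = 20.7.
Selectivity toward S rises as C_R falls — low-concentration operation is favoured.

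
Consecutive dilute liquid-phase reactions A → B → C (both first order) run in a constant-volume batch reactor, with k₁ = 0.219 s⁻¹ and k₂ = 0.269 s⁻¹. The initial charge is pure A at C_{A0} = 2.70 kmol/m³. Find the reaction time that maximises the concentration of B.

4.11 s

The intermediate peaks when r₁ = r₂, i.e. k₁e^(−k₁t) = k₂e^(−k₂t), giving t_opt = ln(k₂/k₁)/(k₂−k₁).
= ln(0.269/0.219)/(0.269−0.219) = ln(1.228)/0.05000 = 0.2056/0.05000 = 4.11 s.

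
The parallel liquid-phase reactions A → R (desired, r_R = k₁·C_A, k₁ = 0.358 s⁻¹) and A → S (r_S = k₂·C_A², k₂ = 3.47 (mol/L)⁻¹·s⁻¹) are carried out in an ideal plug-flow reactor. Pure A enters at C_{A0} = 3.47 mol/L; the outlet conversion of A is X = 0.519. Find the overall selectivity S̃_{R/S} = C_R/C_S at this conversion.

C_A = C_{A0}(1−X) = 1.669 mol/L.
Along a PFR/batch, dC_R/dC_A = −r_R/(r_R+r_S) = −k₁/(k₁+k₂·C_A).
Integrating from C_{A0} to C_A: C_R = (0.358/3.47)·ln[(0.358+3.47·3.47)/(0.358+3.47·1.67)] = 0.1032·ln(12.40/6.150) = 0.07234 mol/L.
C_S = (C_{A0}−C_A)−C_R = 1.729 mol/L; S̃_{R/S} = 0.07234/1.729 = 0.0419.

0.0419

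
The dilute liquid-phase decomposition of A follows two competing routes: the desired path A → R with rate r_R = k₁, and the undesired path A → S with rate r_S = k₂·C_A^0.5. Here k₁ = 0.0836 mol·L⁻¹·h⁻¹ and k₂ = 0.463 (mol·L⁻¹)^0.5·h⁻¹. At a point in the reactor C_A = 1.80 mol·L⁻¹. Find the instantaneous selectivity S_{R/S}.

0.135

S_{R/S} = r_R/r_S = (k₁)/(k₂·C_A^0.5) = (k₁/k₂)·C_A^-0.5.
= (0.0836) / (0.463×1.800^0.5) = 0.08360/0.6212 = 0.135.
The undesired path is higher order in A, so low C_A (CSTR or dilute feed) favours R.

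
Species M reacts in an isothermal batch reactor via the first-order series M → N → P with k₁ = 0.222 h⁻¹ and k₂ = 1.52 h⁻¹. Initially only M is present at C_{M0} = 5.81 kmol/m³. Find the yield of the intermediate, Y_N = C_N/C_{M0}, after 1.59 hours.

For first-order series with pure M initially, C_N(t) = k₁C_{M0}/(k₂−k₁)·(e^(−k₁t) − e^(−k₂t)).
e^(−k₁t) = e^(−0.222×1.59) = e^(−0.3530) = 0.7026; e^(−k₂t) = e^(−2.417) = 0.08921.
C_N = 0.222×5.81/(1.52−0.222) × (0.7026−0.08921) = 0.9937×0.6134 = 0.6095 kmol/m³.
Y_N = C_N/C_{M0} = 0.6095/5.81 = 0.105.

0.105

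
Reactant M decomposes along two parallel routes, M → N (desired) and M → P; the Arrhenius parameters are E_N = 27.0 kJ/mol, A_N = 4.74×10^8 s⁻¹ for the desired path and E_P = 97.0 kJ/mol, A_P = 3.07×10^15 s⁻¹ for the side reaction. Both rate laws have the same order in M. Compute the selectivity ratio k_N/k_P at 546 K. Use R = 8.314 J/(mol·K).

0.768

k_N/k_P = (A_N/A_P)·exp[−(E_N−E_P)/(RT)] = (A_N/A_P)·exp[(E_P−E_N)/(RT)].
(E_P−E_N)/(RT) = (97.0−27.0)×10³/(8.314×546) = 70000/4539 = 15.42.
k_N/k_P = (4.74×10^8/3.07×10^15)·exp(15.42) = 1.544×10^-7 × 4.977×10^6 = 0.768.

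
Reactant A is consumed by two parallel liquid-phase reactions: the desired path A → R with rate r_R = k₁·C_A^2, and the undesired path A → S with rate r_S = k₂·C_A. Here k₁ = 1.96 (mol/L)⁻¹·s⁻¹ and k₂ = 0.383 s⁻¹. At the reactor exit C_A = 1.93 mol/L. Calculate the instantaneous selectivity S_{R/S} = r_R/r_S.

S_{R/S} = r_R/r_S = (k₁·C_A^2)/(k₂·C_A) = (k₁/k₂)·C_A.
= (1.96×1.930^2) / (0.383×1.930) = 7.301/0.7392 = 9.88.

9.88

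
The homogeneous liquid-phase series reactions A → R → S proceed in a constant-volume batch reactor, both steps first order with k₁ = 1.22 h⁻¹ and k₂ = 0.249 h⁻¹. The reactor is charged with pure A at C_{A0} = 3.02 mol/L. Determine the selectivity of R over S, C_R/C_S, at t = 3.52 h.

1.05

Solving the coupled first-order balances gives C_R(t) = [k₁/(k₂−k₁)]·C_{A0}·(e^(−k₁t) − e^(−k₂t)).
e^(−k₁t) = e^(−1.22×3.52) = e^(−4.294) = 0.01364; e^(−k₂t) = e^(−0.8765) = 0.4162.
C_R = 1.22×3.02/(0.249−1.22) × (0.01364−0.4162) = (-3.794)×(-0.4026) = 1.528 mol/L.
C_A = C_{A0}e^(−k₁t) = 0.04121 mol/L, so C_S = C_{A0}−C_A−C_R = 1.451 mol/L; C_R/C_S = 1.05.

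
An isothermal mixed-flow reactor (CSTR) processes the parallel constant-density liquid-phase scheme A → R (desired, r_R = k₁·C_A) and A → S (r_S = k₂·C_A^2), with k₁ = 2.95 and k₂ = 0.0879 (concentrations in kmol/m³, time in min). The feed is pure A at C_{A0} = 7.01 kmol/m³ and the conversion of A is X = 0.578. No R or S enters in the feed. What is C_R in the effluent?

Exit C_A = C_{A0}(1−X) = 7.01×0.422 = 2.958 kmol/m³.
Rates in a CSTR are evaluated at the outlet concentration: r_R = 2.95×2.958 = 8.727, r_S = 0.0879×2.958^2 = 0.7692.
Fraction of consumed A going to R: r_R/(r_R+r_S) = 0.9190.
C_R = 0.9190·C_{A0}·X = 0.9190×7.01×0.578 = 3.72 kmol/m³.

3.72 kmol/m³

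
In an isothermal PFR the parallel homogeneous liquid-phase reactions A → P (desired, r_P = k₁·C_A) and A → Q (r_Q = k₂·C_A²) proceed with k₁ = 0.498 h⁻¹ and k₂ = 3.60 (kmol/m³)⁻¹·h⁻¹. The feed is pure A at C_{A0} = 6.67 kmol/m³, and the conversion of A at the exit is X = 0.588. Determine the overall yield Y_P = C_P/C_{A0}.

0.0178

C_A = C_{A0}(1−X) = 2.748 kmol/m³.
Along a PFR/batch, dC_P/dC_A = −r_P/(r_P+r_Q) = −k₁/(k₁+k₂·C_A).
Integrating from C_{A0} to C_A: C_P = (0.498/3.60)·ln[(0.498+3.60·6.67)/(0.498+3.60·2.75)] = 0.1383·ln(24.51/10.39) = 0.1187 kmol/m³.
Y_P = C_P/C_{A0} = 0.1187/6.67 = 0.0178.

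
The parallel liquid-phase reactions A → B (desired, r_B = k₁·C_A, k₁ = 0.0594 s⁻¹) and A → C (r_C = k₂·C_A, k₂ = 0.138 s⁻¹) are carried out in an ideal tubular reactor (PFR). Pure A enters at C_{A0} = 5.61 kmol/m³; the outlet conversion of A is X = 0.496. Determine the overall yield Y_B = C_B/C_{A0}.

0.149

C_A = C_{A0}(1−X) = 2.827 kmol/m³.
Both paths are first order in A, so the instantaneous fraction to B is constant: dC_B/d(−C_A) = k₁/(k₁+k₂) = 0.3009.
C_B = 0.3009·(C_{A0}−C_A) = 0.3009×2.783 = 0.837 kmol/m³.
Y_B = C_B/C_{A0} = 0.8373/5.61 = 0.149.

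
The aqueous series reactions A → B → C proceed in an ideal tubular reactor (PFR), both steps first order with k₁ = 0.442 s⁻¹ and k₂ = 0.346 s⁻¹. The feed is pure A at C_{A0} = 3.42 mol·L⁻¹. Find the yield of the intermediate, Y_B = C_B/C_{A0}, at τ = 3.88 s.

0.374

For first-order series with pure A initially, C_B(τ) = k₁C_{A0}/(k₂−k₁)·(e^(−k₁τ) − e^(−k₂τ)).
e^(−k₁τ) = e^(−0.442×3.88) = e^(−1.715) = 0.1800; e^(−k₂τ) = e^(−1.342) = 0.2612.
C_B = 0.442×3.42/(0.346−0.442) × (0.1800−0.2612) = (-15.75)×(-0.08123) = 1.279 mol·L⁻¹.
Y_B = C_B/C_{A0} = 1.279/3.42 = 0.374.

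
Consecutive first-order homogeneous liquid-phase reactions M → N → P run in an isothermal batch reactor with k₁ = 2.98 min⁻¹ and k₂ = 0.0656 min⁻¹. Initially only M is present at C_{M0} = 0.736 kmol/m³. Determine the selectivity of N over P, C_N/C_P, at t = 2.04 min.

Solving the coupled first-order balances gives C_N(t) = [k₁/(k₂−k₁)]·C_{M0}·(e^(−k₁t) − e^(−k₂t)).
e^(−k₁t) = e^(−2.98×2.04) = e^(−6.079) = 0.002290; e^(−k₂t) = e^(−0.1338) = 0.8747.
C_N = 2.98×0.736/(0.0656−2.98) × (0.002290−0.8747) = (-0.7526)×(-0.8725) = 0.6566 kmol/m³.
C_M = C_{M0}e^(−k₁t) = 0.001685 kmol/m³, so C_P = C_{M0}−C_M−C_N = 0.07773 kmol/m³; C_N/C_P = 8.45.

8.45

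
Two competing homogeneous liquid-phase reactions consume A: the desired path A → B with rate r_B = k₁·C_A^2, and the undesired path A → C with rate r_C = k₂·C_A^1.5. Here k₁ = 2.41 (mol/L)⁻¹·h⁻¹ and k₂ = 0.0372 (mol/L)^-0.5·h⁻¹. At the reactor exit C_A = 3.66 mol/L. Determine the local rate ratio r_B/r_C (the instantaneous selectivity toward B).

S_{B/C} = r_B/r_C = (k₁·C_A^2)/(k₂·C_A^1.5) = (k₁/k₂)·C_A^0.5.
= (2.41×3.660^2) / (0.0372×3.660^1.5) = 32.28/0.2605 = 124.

124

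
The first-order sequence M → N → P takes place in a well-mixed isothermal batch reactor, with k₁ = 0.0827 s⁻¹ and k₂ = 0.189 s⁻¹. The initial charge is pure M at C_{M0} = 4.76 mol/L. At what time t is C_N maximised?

Setting dC_N/dt = 0 gives t_opt = ln(k₂/k₁)/(k₂−k₁).
= ln(0.189/0.0827)/(0.189−0.0827) = ln(2.285)/0.1063 = 0.8265/0.1063 = 7.78 s.

7.78 s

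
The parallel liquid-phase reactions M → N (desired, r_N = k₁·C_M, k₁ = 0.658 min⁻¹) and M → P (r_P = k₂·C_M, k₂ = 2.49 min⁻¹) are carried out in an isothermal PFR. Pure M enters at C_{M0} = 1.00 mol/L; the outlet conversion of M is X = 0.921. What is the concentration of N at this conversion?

0.193 mol/L

C_M = C_{M0}(1−X) = 0.07900 mol/L.
Both paths are first order in M, so the instantaneous fraction to N is constant: dC_N/d(−C_M) = k₁/(k₁+k₂) = 0.2090.
C_N = 0.2090·(C_{M0}−C_M) = 0.2090×0.9210 = 0.193 mol/L.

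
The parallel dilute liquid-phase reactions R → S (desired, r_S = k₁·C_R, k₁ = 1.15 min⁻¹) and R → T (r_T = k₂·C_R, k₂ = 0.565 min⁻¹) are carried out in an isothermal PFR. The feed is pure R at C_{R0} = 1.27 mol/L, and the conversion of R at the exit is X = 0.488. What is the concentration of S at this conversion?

C_R = C_{R0}(1−X) = 0.6502 mol/L.
Both paths are first order in R, so the instantaneous fraction to S is constant: dC_S/d(−C_R) = k₁/(k₁+k₂) = 0.6706.
C_S = 0.6706·(C_{R0}−C_R) = 0.6706×0.6198 = 0.416 mol/L.

0.416 mol/L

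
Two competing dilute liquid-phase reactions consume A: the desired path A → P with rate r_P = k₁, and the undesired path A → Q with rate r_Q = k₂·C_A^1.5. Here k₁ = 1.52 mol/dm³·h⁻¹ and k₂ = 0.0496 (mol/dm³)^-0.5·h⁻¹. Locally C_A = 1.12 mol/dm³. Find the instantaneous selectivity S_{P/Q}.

S_{P/Q} = r_P/r_Q = (k₁)/(k₂·C_A^1.5) = (k₁/k₂)·C_A^-1.5.
= (1.52) / (0.0496×1.120^1.5) = 1.520/0.05879 = 25.9.

25.9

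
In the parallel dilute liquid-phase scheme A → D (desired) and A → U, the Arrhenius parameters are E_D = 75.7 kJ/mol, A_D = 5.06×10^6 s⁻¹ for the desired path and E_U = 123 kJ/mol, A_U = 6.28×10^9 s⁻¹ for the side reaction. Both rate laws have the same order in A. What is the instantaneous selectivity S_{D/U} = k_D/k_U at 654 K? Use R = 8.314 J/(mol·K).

With equal orders, S_{D/U} = k_D/k_U = (A_D/A_U)·exp[(E_U−E_D)/(RT)].
(E_U−E_D)/(RT) = (123−75.7)×10³/(8.314×654) = 47300/5437 = 8.699.
k_D/k_U = (5.06×10^6/6.28×10^9)·exp(8.699) = 8.057×10^-4 × 5997 = 4.83.

4.83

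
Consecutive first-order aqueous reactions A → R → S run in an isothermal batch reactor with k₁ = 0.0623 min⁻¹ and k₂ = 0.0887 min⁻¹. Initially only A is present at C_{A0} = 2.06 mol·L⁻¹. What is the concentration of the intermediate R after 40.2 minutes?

0.260 mol·L⁻¹

The intermediate concentration in a first-order A→B→C sequence is C_R = k₁C_{A0}(e^(−k₁t) − e^(−k₂t))/(k₂−k₁).
e^(−k₁t) = e^(−0.0623×40.2) = e^(−2.504) = 0.08172; e^(−k₂t) = e^(−3.566) = 0.02828.
C_R = 0.0623×2.06/(0.0887−0.0623) × (0.08172−0.02828) = 4.861×0.05344 = 0.2598 mol·L⁻¹.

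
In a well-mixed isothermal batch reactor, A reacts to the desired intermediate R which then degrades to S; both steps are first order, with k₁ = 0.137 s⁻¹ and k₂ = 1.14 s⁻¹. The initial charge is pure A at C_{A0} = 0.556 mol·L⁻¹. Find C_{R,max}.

0.0500 mol·L⁻¹

For a first-order series the maximum intermediate yield is C_{R,max}/C_{A0} = (k₁/k₂)^[k₂/(k₂−k₁)].
= (0.137/1.14)^(1.14/(1.14−0.137)) = (0.1202)^(1.137) = 0.08998.
C_{R,max} = 0.08998×0.556 = 0.0500 mol·L⁻¹.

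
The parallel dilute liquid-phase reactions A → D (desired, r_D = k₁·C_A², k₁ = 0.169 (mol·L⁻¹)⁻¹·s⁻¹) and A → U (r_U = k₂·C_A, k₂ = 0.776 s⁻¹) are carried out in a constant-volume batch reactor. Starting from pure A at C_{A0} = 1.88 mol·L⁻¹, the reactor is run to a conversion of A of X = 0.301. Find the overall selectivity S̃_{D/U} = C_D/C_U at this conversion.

C_A = C_{A0}(1−X) = 1.314 mol·L⁻¹.
Along a PFR/batch, dC_U/dC_A = −r_U/(r_D+r_U) = −k₂/(k₂+k₁·C_A).
Integrating from C_{A0} to C_A: C_U = (0.776/0.169)·ln[(0.776+0.169·1.88)/(0.776+0.169·1.31)] = 4.592·ln(1.094/0.9981) = 0.4201 mol·L⁻¹.
Then C_D = (C_{A0}−C_A) − C_U = 0.5659 − 0.4201 = 0.1457 mol·L⁻¹.
S̃_{D/U} = C_D/C_U = 0.1457/0.4201 = 0.347.

0.347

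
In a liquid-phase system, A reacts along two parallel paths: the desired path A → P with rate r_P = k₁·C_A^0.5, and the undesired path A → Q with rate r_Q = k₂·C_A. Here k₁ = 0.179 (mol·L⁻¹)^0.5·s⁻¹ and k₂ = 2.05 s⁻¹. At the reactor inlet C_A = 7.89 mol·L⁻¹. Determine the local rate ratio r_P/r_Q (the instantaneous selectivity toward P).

S_{P/Q} = r_P/r_Q = (k₁·C_A^0.5)/(k₂·C_A) = (k₁/k₂)·C_A^-0.5.
= (0.179×7.890^0.5) / (2.05×7.890) = 0.5028/16.17 = 0.0311.
The undesired path is higher order in A, so low C_A (CSTR or dilute feed) favours P.

0.0311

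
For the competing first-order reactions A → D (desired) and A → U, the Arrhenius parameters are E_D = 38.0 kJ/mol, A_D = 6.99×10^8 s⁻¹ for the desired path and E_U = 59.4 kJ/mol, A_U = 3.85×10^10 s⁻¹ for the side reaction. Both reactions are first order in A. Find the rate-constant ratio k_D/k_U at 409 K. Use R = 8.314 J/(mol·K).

9.82

Since both paths have the same order in A, the concentration cancels and S_{D/U} = k_D/k_U = (A_D/A_U)·exp[(E_U−E_D)/(RT)].
(E_U−E_D)/(RT) = (59.4−38.0)×10³/(8.314×409) = 21400/3400 = 6.293.
k_D/k_U = (6.99×10^8/3.85×10^10)·exp(6.293) = 0.01816 × 541.0 = 9.82.
Since E_D < E_U, lowering the temperature improves selectivity toward D.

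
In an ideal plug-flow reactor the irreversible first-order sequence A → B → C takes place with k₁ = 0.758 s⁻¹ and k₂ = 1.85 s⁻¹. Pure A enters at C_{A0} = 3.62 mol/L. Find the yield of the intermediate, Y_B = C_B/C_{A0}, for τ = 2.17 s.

0.121

Solving the coupled first-order balances gives C_B(τ) = [k₁/(k₂−k₁)]·C_{A0}·(e^(−k₁τ) − e^(−k₂τ)).
e^(−k₁τ) = e^(−0.758×2.17) = e^(−1.645) = 0.1930; e^(−k₂τ) = e^(−4.014) = 0.01805.
C_B = 0.758×3.62/(1.85−0.758) × (0.1930−0.01805) = 2.513×0.1750 = 0.4397 mol/L.
Y_B = C_B/C_{A0} = 0.4397/3.62 = 0.121.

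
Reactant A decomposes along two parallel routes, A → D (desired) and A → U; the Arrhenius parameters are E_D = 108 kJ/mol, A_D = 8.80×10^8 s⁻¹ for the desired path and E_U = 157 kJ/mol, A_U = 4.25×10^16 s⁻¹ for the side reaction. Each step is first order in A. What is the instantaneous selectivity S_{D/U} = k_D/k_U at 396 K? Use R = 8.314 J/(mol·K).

k_D/k_U = (A_D/A_U)·exp[−(E_D−E_U)/(RT)] = (A_D/A_U)·exp[(E_U−E_D)/(RT)].
(E_U−E_D)/(RT) = (157−108)×10³/(8.314×396) = 49000/3292 = 14.88.
k_D/k_U = (8.80×10^8/4.25×10^16)·exp(14.88) = 2.071×10^-8 × 2.908×10^6 = 0.0602.

0.0602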